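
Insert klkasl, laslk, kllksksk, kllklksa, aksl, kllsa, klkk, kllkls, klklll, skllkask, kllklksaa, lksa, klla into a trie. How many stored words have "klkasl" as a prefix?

1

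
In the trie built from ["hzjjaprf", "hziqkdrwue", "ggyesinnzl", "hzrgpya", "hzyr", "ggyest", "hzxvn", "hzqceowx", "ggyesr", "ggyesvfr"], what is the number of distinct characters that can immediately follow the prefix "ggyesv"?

1

The children of the "ggyesv" node are the distinct next characters among strings starting with "ggyesv".
Distinct next characters after "ggyesv": f.
That node has 1 child edge.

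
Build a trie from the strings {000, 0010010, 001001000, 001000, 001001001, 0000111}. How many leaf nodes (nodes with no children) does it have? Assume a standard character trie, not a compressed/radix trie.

4

A leaf is a node with no children — equivalently, the end of a word that is not a proper prefix of any other stored word.
Those words: "0000111", "001000", "001001000", "001001001"
Leaf count: 4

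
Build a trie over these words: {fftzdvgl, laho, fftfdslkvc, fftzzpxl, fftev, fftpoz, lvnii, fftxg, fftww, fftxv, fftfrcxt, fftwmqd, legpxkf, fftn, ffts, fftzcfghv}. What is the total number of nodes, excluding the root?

For each word, the new-node count is its length minus the longest prefix already in the trie:
  "fftzdvgl" → 8 new (f, f, t, z, d, v, g, l)
  "laho" → 4 new (l, a, h, o)
  "fftfdslkvc" → prefix "fft" already present; 7 new (f, d, s, l, k, v, c)
  "fftzzpxl" → prefix "fftz" already present; 4 new (z, p, x, l)
  "fftev" → prefix "fft" already present; 2 new (e, v)
  "fftpoz" → prefix "fft" already present; 3 new (p, o, z)
  "lvnii" → prefix "l" already present; 4 new (v, n, i, i)
  "fftxg" → prefix "fft" already present; 2 new (x, g)
  "fftww" → prefix "fft" already present; 2 new (w, w)
  "fftxv" → prefix "fftx" already present; 1 new (v)
  "fftfrcxt" → prefix "fftf" already present; 4 new (r, c, x, t)
  "fftwmqd" → prefix "fftw" already present; 3 new (m, q, d)
  "legpxkf" → prefix "l" already present; 6 new (e, g, p, x, k, f)
  "fftn" → prefix "fft" already present; 1 new (n)
  "ffts" → prefix "fft" already present; 1 new (s)
  "fftzcfghv" → prefix "fftz" already present; 5 new (c, f, g, h, v)
Total nodes = 8 + 4 + 7 + 4 + 2 + 3 + 4 + 2 + 2 + 1 + 4 + 3 + 6 + 1 + 1 + 5 = 57

57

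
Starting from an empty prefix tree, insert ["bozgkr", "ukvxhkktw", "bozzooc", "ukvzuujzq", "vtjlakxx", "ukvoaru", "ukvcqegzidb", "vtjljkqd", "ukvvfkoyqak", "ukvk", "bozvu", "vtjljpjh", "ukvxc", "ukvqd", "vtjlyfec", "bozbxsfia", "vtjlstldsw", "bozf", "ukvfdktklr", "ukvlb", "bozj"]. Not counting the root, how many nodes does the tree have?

93

For each word, the new-node count is its length minus the longest prefix already in the trie:
  "bozgkr" → 6 new (b, o, z, g, k, r)
  "ukvxhkktw" → 9 new (u, k, v, x, h, k, k, t, w)
  "bozzooc" → prefix "boz" already present; 4 new (z, o, o, c)
  "ukvzuujzq" → prefix "ukv" already present; 6 new (z, u, u, j, z, q)
  "vtjlakxx" → 8 new (v, t, j, l, a, k, x, x)
  "ukvoaru" → prefix "ukv" already present; 4 new (o, a, r, u)
  "ukvcqegzidb" → prefix "ukv" already present; 8 new (c, q, e, g, z, i, d, b)
  "vtjljkqd" → prefix "vtjl" already present; 4 new (j, k, q, d)
  "ukvvfkoyqak" → prefix "ukv" already present; 8 new (v, f, k, o, y, q, a, k)
  "ukvk" → prefix "ukv" already present; 1 new (k)
  "bozvu" → prefix "boz" already present; 2 new (v, u)
  "vtjljpjh" → prefix "vtjlj" already present; 3 new (p, j, h)
  "ukvxc" → prefix "ukvx" already present; 1 new (c)
  "ukvqd" → prefix "ukv" already present; 2 new (q, d)
  "vtjlyfec" → prefix "vtjl" already present; 4 new (y, f, e, c)
  "bozbxsfia" → prefix "boz" already present; 6 new (b, x, s, f, i, a)
  "vtjlstldsw" → prefix "vtjl" already present; 6 new (s, t, l, d, s, w)
  "bozf" → prefix "boz" already present; 1 new (f)
  "ukvfdktklr" → prefix "ukv" already present; 7 new (f, d, k, t, k, l, r)
  "ukvlb" → prefix "ukv" already present; 2 new (l, b)
  "bozj" → prefix "boz" already present; 1 new (j)
Total nodes = 6 + 9 + 4 + 6 + 8 + 4 + 8 + 4 + 8 + 1 + 2 + 3 + 1 + 2 + 4 + 6 + 6 + 1 + 7 + 2 + 1 = 93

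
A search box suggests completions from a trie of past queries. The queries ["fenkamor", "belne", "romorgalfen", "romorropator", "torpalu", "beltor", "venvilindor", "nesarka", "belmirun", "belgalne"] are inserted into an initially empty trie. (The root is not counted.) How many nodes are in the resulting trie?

Count nodes per top-level branch (shared prefixes stored once):
  'b'-branch (belgalne, belmirun, belne, beltor): 18 nodes
  'f'-branch (fenkamor): 8 nodes
  'n'-branch (nesarka): 7 nodes
  'r'-branch (romorgalfen, romorropator): 18 nodes
  't'-branch (torpalu): 7 nodes
  'v'-branch (venvilindor): 11 nodes
Sum: 69

69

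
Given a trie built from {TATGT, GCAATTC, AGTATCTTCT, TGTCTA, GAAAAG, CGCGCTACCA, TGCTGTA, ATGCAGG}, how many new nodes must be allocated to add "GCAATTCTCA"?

3

The longest prefix of "GCAATTCTCA" already in the trie is "GCAATTC" (length 7).
Each of the 3 remaining characters creates one node.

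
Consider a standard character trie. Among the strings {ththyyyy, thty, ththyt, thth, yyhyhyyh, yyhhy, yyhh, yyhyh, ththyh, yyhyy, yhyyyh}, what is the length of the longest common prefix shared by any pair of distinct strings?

5

The deepest shared node is where two words last agree before diverging.
"ththyh" and "ththyt" agree on "ththy" (5 characters) before diverging; nothing deeper is shared.
Longest shared-prefix length: 5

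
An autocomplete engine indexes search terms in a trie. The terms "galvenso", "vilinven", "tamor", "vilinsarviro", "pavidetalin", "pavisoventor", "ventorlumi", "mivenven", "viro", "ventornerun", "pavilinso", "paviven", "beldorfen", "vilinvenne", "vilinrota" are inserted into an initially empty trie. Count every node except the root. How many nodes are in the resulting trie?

94

For each word, the new-node count is its length minus the longest prefix already in the trie:
  "galvenso" → 8 new (g, a, l, v, e, n, s, o)
  "vilinven" → 8 new (v, i, l, i, n, v, e, n)
  "tamor" → 5 new (t, a, m, o, r)
  "vilinsarviro" → prefix "vilin" already present; 7 new (s, a, r, v, i, r, o)
  "pavidetalin" → 11 new (p, a, v, i, d, e, t, a, l, i, n)
  "pavisoventor" → prefix "pavi" already present; 8 new (s, o, v, e, n, t, o, r)
  "ventorlumi" → prefix "v" already present; 9 new (e, n, t, o, r, l, u, m, i)
  "mivenven" → 8 new (m, i, v, e, n, v, e, n)
  "viro" → prefix "vi" already present; 2 new (r, o)
  "ventornerun" → prefix "ventor" already present; 5 new (n, e, r, u, n)
  "pavilinso" → prefix "pavi" already present; 5 new (l, i, n, s, o)
  "paviven" → prefix "pavi" already present; 3 new (v, e, n)
  "beldorfen" → 9 new (b, e, l, d, o, r, f, e, n)
  "vilinvenne" → prefix "vilinven" already present; 2 new (n, e)
  "vilinrota" → prefix "vilin" already present; 4 new (r, o, t, a)
Total nodes = 8 + 8 + 5 + 7 + 11 + 8 + 9 + 8 + 2 + 5 + 5 + 3 + 9 + 2 + 4 = 94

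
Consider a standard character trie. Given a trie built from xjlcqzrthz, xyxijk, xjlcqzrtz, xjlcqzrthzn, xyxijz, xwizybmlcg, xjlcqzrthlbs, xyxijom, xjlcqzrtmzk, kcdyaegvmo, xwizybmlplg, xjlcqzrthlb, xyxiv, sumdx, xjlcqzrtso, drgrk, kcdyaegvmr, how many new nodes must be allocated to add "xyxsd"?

2

Walking "xyxsd" from the root, the first 3 characters ("xyx") follow existing edges; "s" is the first miss.
New nodes needed: |"xyxsd"| − 3 = 5 − 3 = 2.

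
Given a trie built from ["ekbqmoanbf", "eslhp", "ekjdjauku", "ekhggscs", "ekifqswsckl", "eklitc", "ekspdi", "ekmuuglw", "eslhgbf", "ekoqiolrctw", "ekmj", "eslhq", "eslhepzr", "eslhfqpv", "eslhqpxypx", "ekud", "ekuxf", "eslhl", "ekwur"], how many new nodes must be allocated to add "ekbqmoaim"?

2

"ekbqmoa" is already a path in the trie; the remaining "im" must be added.
Each of the 2 remaining characters creates one node.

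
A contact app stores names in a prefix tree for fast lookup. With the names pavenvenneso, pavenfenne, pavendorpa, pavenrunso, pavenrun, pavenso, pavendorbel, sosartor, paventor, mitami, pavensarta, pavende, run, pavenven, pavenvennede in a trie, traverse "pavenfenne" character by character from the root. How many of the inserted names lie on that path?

1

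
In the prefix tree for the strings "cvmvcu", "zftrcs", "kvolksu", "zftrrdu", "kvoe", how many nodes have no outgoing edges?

5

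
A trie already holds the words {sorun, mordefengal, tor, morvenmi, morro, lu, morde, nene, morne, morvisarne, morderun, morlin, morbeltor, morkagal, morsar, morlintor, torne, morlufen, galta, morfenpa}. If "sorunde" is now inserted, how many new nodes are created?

2

The longest prefix of "sorunde" already in the trie is "sorun" (length 5).
Each of the 2 remaining characters creates one node.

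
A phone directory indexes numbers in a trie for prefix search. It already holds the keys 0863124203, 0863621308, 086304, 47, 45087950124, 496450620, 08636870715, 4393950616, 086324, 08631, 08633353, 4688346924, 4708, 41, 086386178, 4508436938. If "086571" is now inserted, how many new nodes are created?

3

Walking "086571" from the root, the first 3 characters ("086") follow existing edges; "5" is the first miss.
So 6 − 3 = 3 new nodes.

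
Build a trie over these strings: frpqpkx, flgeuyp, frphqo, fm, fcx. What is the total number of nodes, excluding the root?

Count nodes per top-level branch (shared prefixes stored once):
  'f'-branch (fcx, flgeuyp, fm, frphqo, frpqpkx): 19 nodes
Sum: 19

19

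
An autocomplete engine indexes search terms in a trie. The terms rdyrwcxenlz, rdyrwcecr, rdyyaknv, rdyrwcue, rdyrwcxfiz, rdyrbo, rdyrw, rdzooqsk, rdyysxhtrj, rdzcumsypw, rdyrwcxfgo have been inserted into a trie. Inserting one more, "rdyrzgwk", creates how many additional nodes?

4

The longest prefix of "rdyrzgwk" already in the trie is "rdyr" (length 4).
Each of the 4 remaining characters creates one node.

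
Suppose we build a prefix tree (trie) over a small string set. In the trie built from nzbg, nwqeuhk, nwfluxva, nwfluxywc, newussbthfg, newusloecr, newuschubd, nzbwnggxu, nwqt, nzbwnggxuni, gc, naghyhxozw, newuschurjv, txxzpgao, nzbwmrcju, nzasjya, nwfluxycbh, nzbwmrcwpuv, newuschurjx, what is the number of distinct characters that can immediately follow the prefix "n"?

Walk "n" from the root, arriving at one node.
Characters that immediately follow "n" among the stored strings: {a, e, w, z}.
That node has 4 child edges.

4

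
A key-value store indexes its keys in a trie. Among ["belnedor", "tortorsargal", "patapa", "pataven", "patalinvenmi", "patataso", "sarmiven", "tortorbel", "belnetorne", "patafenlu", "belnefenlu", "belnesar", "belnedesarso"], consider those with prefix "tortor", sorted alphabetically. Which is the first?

DFS of the "tortor" subtree visits, in order: "tortorbel", "tortorsargal"
The 1st is tortorbel.

tortorbel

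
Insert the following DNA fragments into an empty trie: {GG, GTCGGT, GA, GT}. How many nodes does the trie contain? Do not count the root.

8

Trie structure (* marks end of a word):
(root)
└─ G
   ├─ A *
   ├─ G *
   └─ T *
      └─ C
         └─ G
            └─ G
               └─ T *
Counting every labelled node above: 8.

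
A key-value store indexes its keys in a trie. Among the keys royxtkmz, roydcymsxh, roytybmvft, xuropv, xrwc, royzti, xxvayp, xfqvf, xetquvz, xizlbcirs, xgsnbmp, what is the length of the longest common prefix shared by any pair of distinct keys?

3

The deepest shared node is where two words last agree before diverging.
e.g. "roydcymsxh" and "roytybmvft" share the prefix "roy" of length 3; no pair shares a longer one.
Longest shared-prefix length: 3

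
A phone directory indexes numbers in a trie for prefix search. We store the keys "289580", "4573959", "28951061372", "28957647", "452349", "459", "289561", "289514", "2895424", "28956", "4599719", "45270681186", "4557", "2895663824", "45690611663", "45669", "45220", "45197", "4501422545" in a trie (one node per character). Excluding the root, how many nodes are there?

78

For each word, the new-node count is its length minus the longest prefix already in the trie:
  "289580" → 6 new (2, 8, 9, 5, 8, 0)
  "4573959" → 7 new (4, 5, 7, 3, 9, 5, 9)
  "28951061372" → prefix "2895" already present; 7 new (1, 0, 6, 1, 3, 7, 2)
  "28957647" → prefix "2895" already present; 4 new (7, 6, 4, 7)
  "452349" → prefix "45" already present; 4 new (2, 3, 4, 9)
  "459" → prefix "45" already present; 1 new (9)
  "289561" → prefix "2895" already present; 2 new (6, 1)
  "289514" → prefix "28951" already present; 1 new (4)
  "2895424" → prefix "2895" already present; 3 new (4, 2, 4)
  "28956" → prefix "28956" already present; 0 new (none)
  "4599719" → prefix "459" already present; 4 new (9, 7, 1, 9)
  "45270681186" → prefix "452" already present; 8 new (7, 0, 6, 8, 1, 1, 8, 6)
  "4557" → prefix "45" already present; 2 new (5, 7)
  "2895663824" → prefix "28956" already present; 5 new (6, 3, 8, 2, 4)
  "45690611663" → prefix "45" already present; 9 new (6, 9, 0, 6, 1, 1, 6, 6, 3)
  "45669" → prefix "456" already present; 2 new (6, 9)
  "45220" → prefix "452" already present; 2 new (2, 0)
  "45197" → prefix "45" already present; 3 new (1, 9, 7)
  "4501422545" → prefix "45" already present; 8 new (0, 1, 4, 2, 2, 5, 4, 5)
Total nodes = 6 + 7 + 7 + 4 + 4 + 1 + 2 + 1 + 3 + 0 + 4 + 8 + 2 + 5 + 9 + 2 + 2 + 3 + 8 = 78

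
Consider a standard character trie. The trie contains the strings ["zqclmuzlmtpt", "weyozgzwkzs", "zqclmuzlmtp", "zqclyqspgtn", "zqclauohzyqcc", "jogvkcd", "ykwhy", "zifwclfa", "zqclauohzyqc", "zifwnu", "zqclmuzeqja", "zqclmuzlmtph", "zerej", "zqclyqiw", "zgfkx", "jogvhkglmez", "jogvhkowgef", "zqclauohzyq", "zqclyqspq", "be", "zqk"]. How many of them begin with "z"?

15

Walk to "z"; the words in its subtree are exactly those with that prefix.
Words under "z": zerej, zgfkx, zifwclfa, zifwnu, zqclauohzyq, zqclauohzyqc, zqclauohzyqcc, zqclmuzeqja, zqclmuzlmtp, zqclmuzlmtph, zqclmuzlmtpt, zqclyqiw, zqclyqspgtn, zqclyqspq, zqk
Count: 15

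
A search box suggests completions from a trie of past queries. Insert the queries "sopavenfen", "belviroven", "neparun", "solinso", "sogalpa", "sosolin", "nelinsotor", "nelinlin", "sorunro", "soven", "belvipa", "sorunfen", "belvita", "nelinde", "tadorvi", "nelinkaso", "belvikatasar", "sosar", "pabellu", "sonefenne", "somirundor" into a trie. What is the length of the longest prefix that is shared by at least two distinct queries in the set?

Look for the deepest trie node that still has at least two words in its subtree.
"belvikatasar" and "belvipa" agree on "belvi" (5 characters) before diverging; nothing deeper is shared.
Longest shared-prefix length: 5

5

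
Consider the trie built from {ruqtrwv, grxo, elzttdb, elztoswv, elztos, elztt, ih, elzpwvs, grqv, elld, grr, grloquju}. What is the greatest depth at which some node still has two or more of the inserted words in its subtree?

6

The deepest shared node is where two words last agree before diverging.
e.g. "elztos" and "elztoswv" share the prefix "elztos" of length 6; no pair shares a longer one.
Longest shared-prefix length: 6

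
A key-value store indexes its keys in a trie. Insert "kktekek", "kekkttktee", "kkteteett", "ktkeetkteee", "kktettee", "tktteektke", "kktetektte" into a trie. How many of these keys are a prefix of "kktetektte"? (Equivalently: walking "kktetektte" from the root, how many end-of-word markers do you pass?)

1

Walk "kktetektte" from the root; an end-of-word marker is hit whenever a stored word is a prefix of "kktetektte".
Prefixes of the query that are stored words: "kktetektte"
Count: 1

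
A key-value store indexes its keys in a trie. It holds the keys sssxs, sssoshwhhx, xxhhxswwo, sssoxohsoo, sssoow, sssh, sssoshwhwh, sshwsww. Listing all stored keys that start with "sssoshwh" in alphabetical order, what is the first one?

sssoshwhhx

Words with prefix "sssoshwh", in lexicographic order: "sssoshwhhx", "sssoshwhwh"
Position 1: sssoshwhhx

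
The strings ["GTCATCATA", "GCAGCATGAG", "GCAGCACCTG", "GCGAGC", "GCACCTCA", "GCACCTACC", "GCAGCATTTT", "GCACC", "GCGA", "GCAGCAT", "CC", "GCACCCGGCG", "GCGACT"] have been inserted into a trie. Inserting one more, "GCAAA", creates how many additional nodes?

"GCA" is already a path in the trie; the remaining "AA" must be added.
New nodes needed: |"GCAAA"| − 3 = 5 − 3 = 2.

2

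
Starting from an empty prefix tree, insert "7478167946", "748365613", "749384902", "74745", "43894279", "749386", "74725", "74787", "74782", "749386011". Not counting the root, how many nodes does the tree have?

42

Trace insertions, counting only characters that open a new branch:
  "7478167946" → 10 new (7, 4, 7, 8, 1, 6, 7, 9, 4, 6)
  "748365613" → prefix "74" already present; 7 new (8, 3, 6, 5, 6, 1, 3)
  "749384902" → prefix "74" already present; 7 new (9, 3, 8, 4, 9, 0, 2)
  "74745" → prefix "747" already present; 2 new (4, 5)
  "43894279" → 8 new (4, 3, 8, 9, 4, 2, 7, 9)
  "749386" → prefix "74938" already present; 1 new (6)
  "74725" → prefix "747" already present; 2 new (2, 5)
  "74787" → prefix "7478" already present; 1 new (7)
  "74782" → prefix "7478" already present; 1 new (2)
  "749386011" → prefix "749386" already present; 3 new (0, 1, 1)
Total nodes = 10 + 7 + 7 + 2 + 8 + 1 + 2 + 1 + 1 + 3 = 42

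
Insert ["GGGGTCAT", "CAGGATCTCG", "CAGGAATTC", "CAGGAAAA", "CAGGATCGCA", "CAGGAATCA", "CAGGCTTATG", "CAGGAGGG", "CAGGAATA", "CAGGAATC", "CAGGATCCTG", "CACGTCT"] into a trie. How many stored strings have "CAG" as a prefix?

10

Walk to "CAG"; the words in its subtree are exactly those with that prefix.
Words under "CAG": CAGGAAAA, CAGGAATA, CAGGAATC, CAGGAATCA, CAGGAATTC, CAGGAGGG, CAGGATCCTG, CAGGATCGCA, CAGGATCTCG, CAGGCTTATG
Count: 10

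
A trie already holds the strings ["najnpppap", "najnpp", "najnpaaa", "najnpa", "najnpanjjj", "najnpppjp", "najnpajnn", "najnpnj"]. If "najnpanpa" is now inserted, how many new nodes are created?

2

"najnpan" is already a path in the trie; the remaining "pa" must be added.
Each of the 2 remaining characters creates one node.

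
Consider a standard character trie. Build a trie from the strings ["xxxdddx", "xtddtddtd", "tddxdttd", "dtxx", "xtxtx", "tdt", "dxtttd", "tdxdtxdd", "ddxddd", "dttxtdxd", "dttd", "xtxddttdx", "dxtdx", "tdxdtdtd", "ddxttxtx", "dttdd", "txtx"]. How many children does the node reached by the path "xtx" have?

Follow the path "xtx" to its node, then look at its outgoing edges.
Characters that immediately follow "xtx" among the stored strings: {d, t}.
That node has 2 child edges.

2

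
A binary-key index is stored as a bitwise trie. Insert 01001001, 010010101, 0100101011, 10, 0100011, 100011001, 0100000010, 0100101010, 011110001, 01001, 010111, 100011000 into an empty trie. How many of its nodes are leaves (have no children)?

A leaf is a node with no children — equivalently, the end of a word that is not a proper prefix of any other stored word.
Those words: "0100000010", "0100011", "01001001", "0100101010", "0100101011", "010111", "011110001", "100011000", "100011001"
Leaf count: 9

9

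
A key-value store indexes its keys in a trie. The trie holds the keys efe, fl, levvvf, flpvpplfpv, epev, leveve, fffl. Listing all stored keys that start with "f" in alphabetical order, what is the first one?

Words with prefix "f", in lexicographic order: "fffl", "fl", "flpvpplfpv"
Position 1: fffl

fffl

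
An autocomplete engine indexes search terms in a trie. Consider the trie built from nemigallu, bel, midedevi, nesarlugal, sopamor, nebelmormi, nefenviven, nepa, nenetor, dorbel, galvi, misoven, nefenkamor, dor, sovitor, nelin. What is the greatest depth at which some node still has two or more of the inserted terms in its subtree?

5

Look for the deepest trie node that still has at least two words in its subtree.
e.g. "nefenkamor" and "nefenviven" share the prefix "nefen" of length 5; no pair shares a longer one.
Longest shared-prefix length: 5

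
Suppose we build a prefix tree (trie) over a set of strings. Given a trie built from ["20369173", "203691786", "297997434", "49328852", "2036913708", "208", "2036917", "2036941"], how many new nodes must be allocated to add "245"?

2

Walking "245" from the root, the first 1 characters ("2") follow existing edges; "4" is the first miss.
Each of the 2 remaining characters creates one node.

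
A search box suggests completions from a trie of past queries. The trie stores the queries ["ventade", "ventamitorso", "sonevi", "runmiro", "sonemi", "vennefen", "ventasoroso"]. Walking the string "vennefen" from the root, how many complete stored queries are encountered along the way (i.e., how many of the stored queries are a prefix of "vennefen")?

1

Check each prefix of "vennefen" against the stored set — each match is an end-marker on the path.
Prefixes of the query that are stored words: "vennefen"
Count: 1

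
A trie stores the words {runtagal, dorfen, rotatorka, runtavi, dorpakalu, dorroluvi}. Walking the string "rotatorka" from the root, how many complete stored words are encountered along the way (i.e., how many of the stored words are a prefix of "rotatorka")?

Traverse "rotatorka" character by character; count nodes along the way that are marked as word ends.
Prefixes of the query that are stored words: "rotatorka"
Count: 1

1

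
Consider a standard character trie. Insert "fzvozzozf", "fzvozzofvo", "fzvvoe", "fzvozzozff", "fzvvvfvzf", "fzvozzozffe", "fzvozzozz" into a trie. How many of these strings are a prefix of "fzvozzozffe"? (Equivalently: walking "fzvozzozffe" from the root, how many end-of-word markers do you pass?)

Traverse "fzvozzozffe" character by character; count nodes along the way that are marked as word ends.
Prefixes of the query that are stored words: "fzvozzozf", "fzvozzozff", "fzvozzozffe"
Count: 3

3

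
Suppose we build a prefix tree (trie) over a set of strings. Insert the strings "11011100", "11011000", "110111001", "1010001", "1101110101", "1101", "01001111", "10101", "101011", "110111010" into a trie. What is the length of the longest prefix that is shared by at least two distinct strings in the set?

Equivalently: take the maximum, over all pairs, of their longest common prefix length.
"110111010" and "1101110101" agree on "110111010" (9 characters) before diverging; nothing deeper is shared.
Longest shared-prefix length: 9

9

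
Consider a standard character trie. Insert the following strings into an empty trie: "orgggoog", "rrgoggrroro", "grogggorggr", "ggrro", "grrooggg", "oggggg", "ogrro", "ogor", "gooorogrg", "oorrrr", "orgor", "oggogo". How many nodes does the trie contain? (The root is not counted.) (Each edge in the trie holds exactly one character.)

68

For each word, the new-node count is its length minus the longest prefix already in the trie:
  "orgggoog" → 8 new (o, r, g, g, g, o, o, g)
  "rrgoggrroro" → 11 new (r, r, g, o, g, g, r, r, o, r, o)
  "grogggorggr" → 11 new (g, r, o, g, g, g, o, r, g, g, r)
  "ggrro" → prefix "g" already present; 4 new (g, r, r, o)
  "grrooggg" → prefix "gr" already present; 6 new (r, o, o, g, g, g)
  "oggggg" → prefix "o" already present; 5 new (g, g, g, g, g)
  "ogrro" → prefix "og" already present; 3 new (r, r, o)
  "ogor" → prefix "og" already present; 2 new (o, r)
  "gooorogrg" → prefix "g" already present; 8 new (o, o, o, r, o, g, r, g)
  "oorrrr" → prefix "o" already present; 5 new (o, r, r, r, r)
  "orgor" → prefix "org" already present; 2 new (o, r)
  "oggogo" → prefix "ogg" already present; 3 new (o, g, o)
Total nodes = 8 + 11 + 11 + 4 + 6 + 5 + 3 + 2 + 8 + 5 + 2 + 3 = 68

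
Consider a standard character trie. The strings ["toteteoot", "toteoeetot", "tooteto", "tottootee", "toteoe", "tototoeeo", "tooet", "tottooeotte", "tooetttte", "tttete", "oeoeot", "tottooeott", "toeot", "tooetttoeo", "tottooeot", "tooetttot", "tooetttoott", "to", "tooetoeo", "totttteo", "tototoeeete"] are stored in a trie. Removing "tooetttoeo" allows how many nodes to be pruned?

After clearing the end-marker at "tooetttoeo", prune upward until reaching a node still needed by another word.
The suffix "eo" (2 nodes) is used only by "tooetttoeo"; the node for "tooettto" still has the child "t", so pruning stops there.
Nodes removed: 2

2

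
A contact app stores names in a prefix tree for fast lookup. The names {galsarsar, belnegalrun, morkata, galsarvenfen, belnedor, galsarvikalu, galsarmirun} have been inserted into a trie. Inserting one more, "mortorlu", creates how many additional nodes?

5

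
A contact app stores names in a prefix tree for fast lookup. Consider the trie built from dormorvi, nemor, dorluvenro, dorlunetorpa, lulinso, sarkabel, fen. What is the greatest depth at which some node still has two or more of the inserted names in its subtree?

The deepest shared node is where two words last agree before diverging.
"dorlunetorpa" and "dorluvenro" agree on "dorlu" (5 characters) before diverging; nothing deeper is shared.
Longest shared-prefix length: 5

5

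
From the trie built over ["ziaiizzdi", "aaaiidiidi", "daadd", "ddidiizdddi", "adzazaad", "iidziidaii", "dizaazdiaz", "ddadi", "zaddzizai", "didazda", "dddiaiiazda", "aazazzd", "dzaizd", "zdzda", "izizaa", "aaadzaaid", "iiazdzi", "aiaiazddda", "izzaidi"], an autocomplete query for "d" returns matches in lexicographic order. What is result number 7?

dzaizd

DFS of the "d" subtree visits, in order: "daadd", "ddadi", "dddiaiiazda", "ddidiizdddi", "didazda", "dizaazdiaz", "dzaizd"
The 7th is dzaizd.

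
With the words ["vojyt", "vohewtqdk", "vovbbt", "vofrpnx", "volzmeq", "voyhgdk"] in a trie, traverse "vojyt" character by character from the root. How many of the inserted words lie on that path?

1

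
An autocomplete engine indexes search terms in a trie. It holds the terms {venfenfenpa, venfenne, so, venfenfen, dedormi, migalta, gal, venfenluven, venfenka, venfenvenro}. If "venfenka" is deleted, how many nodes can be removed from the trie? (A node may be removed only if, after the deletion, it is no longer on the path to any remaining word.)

A node on "venfenka"'s path can go only if nothing else ends at it or branches off below it.
The suffix "ka" (2 nodes) is used only by "venfenka"; the node for "venfen" still has the child "f", so pruning stops there.
Nodes removed: 2

2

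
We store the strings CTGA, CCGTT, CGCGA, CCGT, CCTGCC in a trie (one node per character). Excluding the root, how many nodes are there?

16

Trie structure (* marks end of a word):
(root)
└─ C
   ├─ C
   │  ├─ G
   │  │  └─ T *
   │  │     └─ T *
   │  └─ T
   │     └─ G
   │        └─ C
   │           └─ C *
   ├─ G
   │  └─ C
   │     └─ G
   │        └─ A *
   └─ T
      └─ G
         └─ A *
Counting every labelled node above: 16.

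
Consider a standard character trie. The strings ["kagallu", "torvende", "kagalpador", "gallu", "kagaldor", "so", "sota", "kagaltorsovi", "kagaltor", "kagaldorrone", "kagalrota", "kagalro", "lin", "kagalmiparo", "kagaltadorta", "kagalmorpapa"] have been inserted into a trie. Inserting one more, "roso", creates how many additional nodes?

4

Nothing in the trie begins with "r"; the whole of "roso" is new.
4 − 0 = 4 new nodes.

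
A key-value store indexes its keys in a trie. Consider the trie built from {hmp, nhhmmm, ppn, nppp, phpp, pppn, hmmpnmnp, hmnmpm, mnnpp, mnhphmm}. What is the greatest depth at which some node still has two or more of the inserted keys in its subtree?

The deepest shared node is where two words last agree before diverging.
e.g. "hmmpnmnp" and "hmnmpm" share the prefix "hm" of length 2; no pair shares a longer one.
Longest shared-prefix length: 2

2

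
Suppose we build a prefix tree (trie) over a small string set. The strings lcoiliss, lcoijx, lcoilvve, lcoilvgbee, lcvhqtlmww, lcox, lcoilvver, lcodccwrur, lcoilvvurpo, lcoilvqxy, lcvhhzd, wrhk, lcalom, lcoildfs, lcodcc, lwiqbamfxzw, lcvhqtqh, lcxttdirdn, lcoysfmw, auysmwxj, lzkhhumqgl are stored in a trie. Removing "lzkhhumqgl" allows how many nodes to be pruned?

Walk "lzkhhumqgl" from the leaf back toward the root, removing each node that no remaining word uses.
The suffix "zkhhumqgl" (9 nodes) is used only by "lzkhhumqgl"; the node for "l" still has the child "c", so pruning stops there.
Nodes removed: 9

9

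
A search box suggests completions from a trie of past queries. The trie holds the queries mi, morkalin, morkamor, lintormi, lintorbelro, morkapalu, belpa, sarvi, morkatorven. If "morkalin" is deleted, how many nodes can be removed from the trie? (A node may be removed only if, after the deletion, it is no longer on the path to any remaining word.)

3

A node on "morkalin"'s path can go only if nothing else ends at it or branches off below it.
The suffix "lin" (3 nodes) is used only by "morkalin"; the node for "morka" still has the child "m", so pruning stops there.
Nodes removed: 3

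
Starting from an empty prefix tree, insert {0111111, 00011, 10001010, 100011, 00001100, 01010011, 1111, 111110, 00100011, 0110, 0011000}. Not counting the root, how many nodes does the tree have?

47

Trace insertions, counting only characters that open a new branch:
  "0111111" → 7 new (0, 1, 1, 1, 1, 1, 1)
  "00011" → prefix "0" already present; 4 new (0, 0, 1, 1)
  "10001010" → 8 new (1, 0, 0, 0, 1, 0, 1, 0)
  "100011" → prefix "10001" already present; 1 new (1)
  "00001100" → prefix "000" already present; 5 new (0, 1, 1, 0, 0)
  "01010011" → prefix "01" already present; 6 new (0, 1, 0, 0, 1, 1)
  "1111" → prefix "1" already present; 3 new (1, 1, 1)
  "111110" → prefix "1111" already present; 2 new (1, 0)
  "00100011" → prefix "00" already present; 6 new (1, 0, 0, 0, 1, 1)
  "0110" → prefix "011" already present; 1 new (0)
  "0011000" → prefix "001" already present; 4 new (1, 0, 0, 0)
Total nodes = 7 + 4 + 8 + 1 + 5 + 6 + 3 + 2 + 6 + 1 + 4 = 47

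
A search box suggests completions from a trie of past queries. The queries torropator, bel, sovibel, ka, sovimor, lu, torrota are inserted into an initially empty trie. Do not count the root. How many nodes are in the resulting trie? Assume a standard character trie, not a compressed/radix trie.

29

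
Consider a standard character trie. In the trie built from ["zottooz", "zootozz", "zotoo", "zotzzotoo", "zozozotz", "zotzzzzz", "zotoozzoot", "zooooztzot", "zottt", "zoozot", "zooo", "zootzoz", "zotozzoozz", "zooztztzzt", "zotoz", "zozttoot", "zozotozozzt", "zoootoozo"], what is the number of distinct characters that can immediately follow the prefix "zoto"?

Follow the path "zoto" to its node, then look at its outgoing edges.
Distinct next characters after "zoto": o, z.
That node has 2 child edges.

2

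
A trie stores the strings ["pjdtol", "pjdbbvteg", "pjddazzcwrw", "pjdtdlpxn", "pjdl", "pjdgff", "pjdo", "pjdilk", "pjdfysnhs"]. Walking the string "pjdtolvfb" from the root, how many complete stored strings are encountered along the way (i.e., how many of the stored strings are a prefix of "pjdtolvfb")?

Traverse "pjdtolvfb" character by character; count nodes along the way that are marked as word ends.
Prefixes of the query that are stored words: "pjdtol"
Count: 1

1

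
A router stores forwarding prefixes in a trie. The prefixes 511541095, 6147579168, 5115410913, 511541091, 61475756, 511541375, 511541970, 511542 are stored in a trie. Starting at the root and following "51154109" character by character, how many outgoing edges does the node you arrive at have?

Follow the path "51154109" to its node, then look at its outgoing edges.
Characters that immediately follow "51154109" among the stored strings: {1, 5}.
That node has 2 child edges.

2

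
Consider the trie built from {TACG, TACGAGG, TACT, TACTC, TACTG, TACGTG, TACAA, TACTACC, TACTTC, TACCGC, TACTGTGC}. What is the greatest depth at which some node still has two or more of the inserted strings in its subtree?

5

Look for the deepest trie node that still has at least two words in its subtree.
"TACTG" and "TACTGTGC" agree on "TACTG" (5 characters) before diverging; nothing deeper is shared.
Longest shared-prefix length: 5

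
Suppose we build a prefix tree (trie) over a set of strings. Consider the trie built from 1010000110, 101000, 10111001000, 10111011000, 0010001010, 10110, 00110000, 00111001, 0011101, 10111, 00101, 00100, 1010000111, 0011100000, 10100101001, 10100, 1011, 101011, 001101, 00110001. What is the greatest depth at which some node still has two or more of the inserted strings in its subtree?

9

Look for the deepest trie node that still has at least two words in its subtree.
e.g. "1010000110" and "1010000111" share the prefix "101000011" of length 9; no pair shares a longer one.
Longest shared-prefix length: 9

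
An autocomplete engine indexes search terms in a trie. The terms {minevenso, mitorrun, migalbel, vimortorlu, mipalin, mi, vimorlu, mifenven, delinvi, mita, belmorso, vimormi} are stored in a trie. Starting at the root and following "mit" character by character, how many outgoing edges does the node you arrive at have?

2

Follow the path "mit" to its node, then look at its outgoing edges.
Distinct next characters after "mit": a, o.
That node has 2 child edges.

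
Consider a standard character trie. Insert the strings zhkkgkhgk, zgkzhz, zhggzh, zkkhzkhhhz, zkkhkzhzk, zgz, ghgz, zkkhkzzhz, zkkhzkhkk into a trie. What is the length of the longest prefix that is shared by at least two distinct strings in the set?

Look for the deepest trie node that still has at least two words in its subtree.
e.g. "zkkhzkhhhz" and "zkkhzkhkk" share the prefix "zkkhzkh" of length 7; no pair shares a longer one.
Longest shared-prefix length: 7

7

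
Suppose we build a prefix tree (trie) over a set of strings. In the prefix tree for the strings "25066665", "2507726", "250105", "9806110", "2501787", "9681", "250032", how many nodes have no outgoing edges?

A leaf is a node with no children — equivalently, the end of a word that is not a proper prefix of any other stored word.
Those words: "250032", "250105", "2501787", "25066665", "2507726", "9681", "9806110"
Leaf count: 7

7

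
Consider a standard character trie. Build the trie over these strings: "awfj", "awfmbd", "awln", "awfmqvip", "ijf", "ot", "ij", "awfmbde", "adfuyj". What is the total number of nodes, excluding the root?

Trie structure (* marks end of a word):
(root)
├─ a
│  ├─ d
│  │  └─ f
│  │     └─ u
│  │        └─ y
│  │           └─ j *
│  └─ w
│     ├─ f
│     │  ├─ j *
│     │  └─ m
│     │     ├─ b
│     │     │  └─ d *
│     │     │     └─ e *
│     │     └─ q
│     │        └─ v
│     │           └─ i
│     │              └─ p *
│     └─ l
│        └─ n *
├─ i
│  └─ j *
│     └─ f *
└─ o
   └─ t *
Counting every labelled node above: 24.

24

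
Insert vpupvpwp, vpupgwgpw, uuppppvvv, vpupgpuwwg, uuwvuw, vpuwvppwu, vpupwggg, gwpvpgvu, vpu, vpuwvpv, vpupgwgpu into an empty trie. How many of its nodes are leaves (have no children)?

10

Leaves are exactly the stored words that no other stored word extends.
Those words: "gwpvpgvu", "uuppppvvv", "uuwvuw", "vpupgpuwwg", "vpupgwgpu", "vpupgwgpw", "vpupvpwp", "vpupwggg", "vpuwvppwu", "vpuwvpv"
Leaf count: 10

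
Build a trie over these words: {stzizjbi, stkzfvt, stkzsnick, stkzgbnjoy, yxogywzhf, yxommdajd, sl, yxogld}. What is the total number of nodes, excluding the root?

Trace insertions, counting only characters that open a new branch:
  "stzizjbi" → 8 new (s, t, z, i, z, j, b, i)
  "stkzfvt" → prefix "st" already present; 5 new (k, z, f, v, t)
  "stkzsnick" → prefix "stkz" already present; 5 new (s, n, i, c, k)
  "stkzgbnjoy" → prefix "stkz" already present; 6 new (g, b, n, j, o, y)
  "yxogywzhf" → 9 new (y, x, o, g, y, w, z, h, f)
  "yxommdajd" → prefix "yxo" already present; 6 new (m, m, d, a, j, d)
  "sl" → prefix "s" already present; 1 new (l)
  "yxogld" → prefix "yxog" already present; 2 new (l, d)
Total nodes = 8 + 5 + 5 + 6 + 9 + 6 + 1 + 2 = 42

42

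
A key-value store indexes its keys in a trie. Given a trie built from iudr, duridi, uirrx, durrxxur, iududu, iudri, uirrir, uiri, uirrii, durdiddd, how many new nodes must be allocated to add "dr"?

The longest prefix of "dr" already in the trie is "d" (length 1).
Each of the 1 remaining characters creates one node.

1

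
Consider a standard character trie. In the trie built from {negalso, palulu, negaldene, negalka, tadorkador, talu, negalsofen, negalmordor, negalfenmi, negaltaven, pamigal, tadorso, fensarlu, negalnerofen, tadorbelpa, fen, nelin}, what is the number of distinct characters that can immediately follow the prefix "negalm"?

Follow the path "negalm" to its node, then look at its outgoing edges.
Distinct next characters after "negalm": o.
That node has 1 child edge.

1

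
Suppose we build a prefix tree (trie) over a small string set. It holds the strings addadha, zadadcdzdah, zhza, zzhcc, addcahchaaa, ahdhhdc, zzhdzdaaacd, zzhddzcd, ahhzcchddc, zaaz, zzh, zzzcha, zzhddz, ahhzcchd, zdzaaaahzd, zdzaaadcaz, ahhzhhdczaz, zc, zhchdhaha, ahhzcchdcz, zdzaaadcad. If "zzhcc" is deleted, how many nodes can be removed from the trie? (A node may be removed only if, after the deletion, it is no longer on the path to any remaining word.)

Walk "zzhcc" from the leaf back toward the root, removing each node that no remaining word uses.
The suffix "cc" (2 nodes) is used only by "zzhcc"; the node for "zzh" still has the child "d", so pruning stops there.
Nodes removed: 2

2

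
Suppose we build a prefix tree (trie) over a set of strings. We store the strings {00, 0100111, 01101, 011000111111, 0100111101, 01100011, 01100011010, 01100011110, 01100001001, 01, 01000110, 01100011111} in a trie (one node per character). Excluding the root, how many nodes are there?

Trie structure (* marks end of a word):
(root)
└─ 0
   ├─ 0 *
   └─ 1 *
      ├─ 0
      │  └─ 0
      │     ├─ 0
      │     │  └─ 1
      │     │     └─ 1
      │     │        └─ 0 *
      │     └─ 1
      │        └─ 1
      │           └─ 1 *
      │              └─ 1
      │                 └─ 0
      │                    └─ 1 *
      └─ 1
         └─ 0
            ├─ 0
            │  └─ 0
            │     ├─ 0
            │     │  └─ 1
            │     │     └─ 0
            │     │        └─ 0
            │     │           └─ 1 *
            │     └─ 1
            │        └─ 1 *
            │           ├─ 0
            │           │  └─ 1
            │           │     └─ 0 *
            │           └─ 1
            │              └─ 1
            │                 ├─ 0 *
            │                 └─ 1 *
            │                    └─ 1 *
            └─ 1 *
Counting every labelled node above: 35.

35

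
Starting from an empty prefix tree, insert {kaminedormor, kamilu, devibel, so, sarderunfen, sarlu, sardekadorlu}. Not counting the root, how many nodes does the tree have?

Count nodes per top-level branch (shared prefixes stored once):
  'd'-branch (devibel): 7 nodes
  'k'-branch (kamilu, kaminedormor): 14 nodes
  's'-branch (sardekadorlu, sarderunfen, sarlu, so): 21 nodes
Sum: 42

42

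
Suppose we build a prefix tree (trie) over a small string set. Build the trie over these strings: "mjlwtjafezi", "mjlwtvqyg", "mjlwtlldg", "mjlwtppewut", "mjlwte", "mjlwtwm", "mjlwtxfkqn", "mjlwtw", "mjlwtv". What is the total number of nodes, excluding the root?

Insert word by word; a character creates a node only if that edge doesn't already exist:
  "mjlwtjafezi" → 11 new (m, j, l, w, t, j, a, f, e, z, i)
  "mjlwtvqyg" → prefix "mjlwt" already present; 4 new (v, q, y, g)
  "mjlwtlldg" → prefix "mjlwt" already present; 4 new (l, l, d, g)
  "mjlwtppewut" → prefix "mjlwt" already present; 6 new (p, p, e, w, u, t)
  "mjlwte" → prefix "mjlwt" already present; 1 new (e)
  "mjlwtwm" → prefix "mjlwt" already present; 2 new (w, m)
  "mjlwtxfkqn" → prefix "mjlwt" already present; 5 new (x, f, k, q, n)
  "mjlwtw" → prefix "mjlwtw" already present; 0 new (none)
  "mjlwtv" → prefix "mjlwtv" already present; 0 new (none)
Total nodes = 11 + 4 + 4 + 6 + 1 + 2 + 5 + 0 + 0 = 33

33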